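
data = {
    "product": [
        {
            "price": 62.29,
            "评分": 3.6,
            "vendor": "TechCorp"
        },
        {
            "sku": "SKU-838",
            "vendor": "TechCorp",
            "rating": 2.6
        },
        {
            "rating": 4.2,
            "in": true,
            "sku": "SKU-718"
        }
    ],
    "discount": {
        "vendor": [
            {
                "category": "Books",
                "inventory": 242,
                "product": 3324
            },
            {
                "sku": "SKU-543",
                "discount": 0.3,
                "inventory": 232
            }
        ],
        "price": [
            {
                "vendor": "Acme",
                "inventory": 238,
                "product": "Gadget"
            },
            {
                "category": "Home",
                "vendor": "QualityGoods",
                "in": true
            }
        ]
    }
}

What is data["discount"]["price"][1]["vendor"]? "QualityGoods"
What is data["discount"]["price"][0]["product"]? "Gadget"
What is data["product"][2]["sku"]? "SKU-718"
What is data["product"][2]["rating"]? 4.2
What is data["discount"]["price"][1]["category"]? "Home"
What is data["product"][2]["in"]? True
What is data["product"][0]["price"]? 62.29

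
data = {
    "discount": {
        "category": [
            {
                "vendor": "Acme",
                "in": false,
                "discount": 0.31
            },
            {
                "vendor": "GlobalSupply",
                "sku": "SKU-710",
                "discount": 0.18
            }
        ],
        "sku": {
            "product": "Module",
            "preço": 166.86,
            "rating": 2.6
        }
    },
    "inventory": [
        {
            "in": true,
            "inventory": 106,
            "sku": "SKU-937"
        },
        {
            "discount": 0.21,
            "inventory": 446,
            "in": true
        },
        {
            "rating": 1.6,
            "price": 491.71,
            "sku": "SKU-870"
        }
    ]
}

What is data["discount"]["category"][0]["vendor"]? "Acme"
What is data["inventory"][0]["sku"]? "SKU-937"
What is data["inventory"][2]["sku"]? "SKU-870"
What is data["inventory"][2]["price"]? 491.71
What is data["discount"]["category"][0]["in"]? False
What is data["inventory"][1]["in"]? True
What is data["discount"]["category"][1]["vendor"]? "GlobalSupply"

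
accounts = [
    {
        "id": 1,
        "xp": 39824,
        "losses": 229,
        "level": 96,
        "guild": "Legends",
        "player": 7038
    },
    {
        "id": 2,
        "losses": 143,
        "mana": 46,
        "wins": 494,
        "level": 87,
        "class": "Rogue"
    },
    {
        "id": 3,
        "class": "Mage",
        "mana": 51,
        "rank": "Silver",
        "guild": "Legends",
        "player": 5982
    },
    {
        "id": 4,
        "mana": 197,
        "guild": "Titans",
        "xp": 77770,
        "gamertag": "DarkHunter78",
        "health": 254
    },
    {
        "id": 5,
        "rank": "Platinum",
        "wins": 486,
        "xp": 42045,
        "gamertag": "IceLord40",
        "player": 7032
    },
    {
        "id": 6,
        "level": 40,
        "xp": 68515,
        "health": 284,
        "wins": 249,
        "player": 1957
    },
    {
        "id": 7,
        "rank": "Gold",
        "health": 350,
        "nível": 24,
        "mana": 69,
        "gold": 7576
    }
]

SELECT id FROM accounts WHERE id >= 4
[4, 5, 6, 7]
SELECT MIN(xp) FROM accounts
39824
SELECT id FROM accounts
[1, 2, 3, 4, 5, 6, 7]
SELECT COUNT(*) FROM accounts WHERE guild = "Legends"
2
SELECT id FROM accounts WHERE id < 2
[1]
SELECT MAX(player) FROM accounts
7038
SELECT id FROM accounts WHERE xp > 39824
[4, 5, 6]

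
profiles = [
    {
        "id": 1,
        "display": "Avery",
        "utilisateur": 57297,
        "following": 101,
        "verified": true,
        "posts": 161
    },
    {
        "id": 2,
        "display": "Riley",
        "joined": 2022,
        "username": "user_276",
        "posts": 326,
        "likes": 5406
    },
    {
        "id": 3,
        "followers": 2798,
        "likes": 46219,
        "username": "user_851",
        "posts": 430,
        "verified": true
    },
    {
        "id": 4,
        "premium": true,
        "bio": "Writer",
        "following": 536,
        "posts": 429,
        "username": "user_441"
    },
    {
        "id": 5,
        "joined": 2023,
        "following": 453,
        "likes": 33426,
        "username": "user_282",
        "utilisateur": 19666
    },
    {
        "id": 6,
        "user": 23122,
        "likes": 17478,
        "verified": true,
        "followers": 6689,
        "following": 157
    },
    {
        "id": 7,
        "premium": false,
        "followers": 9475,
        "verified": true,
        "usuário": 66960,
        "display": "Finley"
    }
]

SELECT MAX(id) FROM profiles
7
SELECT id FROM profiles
[1, 2, 3, 4, 5, 6, 7]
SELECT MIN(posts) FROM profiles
161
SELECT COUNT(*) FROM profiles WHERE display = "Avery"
1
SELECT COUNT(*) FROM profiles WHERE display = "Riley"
1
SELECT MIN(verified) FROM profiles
True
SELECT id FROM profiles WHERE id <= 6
[1, 2, 3, 4, 5, 6]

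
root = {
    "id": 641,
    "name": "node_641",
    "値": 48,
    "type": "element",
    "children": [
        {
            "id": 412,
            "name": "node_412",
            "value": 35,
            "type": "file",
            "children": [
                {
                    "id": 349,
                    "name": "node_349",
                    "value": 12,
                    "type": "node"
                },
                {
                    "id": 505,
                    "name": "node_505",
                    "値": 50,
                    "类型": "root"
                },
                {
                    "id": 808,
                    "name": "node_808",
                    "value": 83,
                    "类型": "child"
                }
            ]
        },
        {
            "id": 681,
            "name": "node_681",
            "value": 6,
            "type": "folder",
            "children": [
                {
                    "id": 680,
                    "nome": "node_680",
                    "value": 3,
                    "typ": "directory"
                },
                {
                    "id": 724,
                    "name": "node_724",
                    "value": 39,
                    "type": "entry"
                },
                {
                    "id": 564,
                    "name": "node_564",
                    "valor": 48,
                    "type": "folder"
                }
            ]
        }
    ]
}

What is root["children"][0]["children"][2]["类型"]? "child"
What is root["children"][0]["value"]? 35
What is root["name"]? "node_641"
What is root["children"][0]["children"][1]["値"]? 50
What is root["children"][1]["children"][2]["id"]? 564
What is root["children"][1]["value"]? 6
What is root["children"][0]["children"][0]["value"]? 12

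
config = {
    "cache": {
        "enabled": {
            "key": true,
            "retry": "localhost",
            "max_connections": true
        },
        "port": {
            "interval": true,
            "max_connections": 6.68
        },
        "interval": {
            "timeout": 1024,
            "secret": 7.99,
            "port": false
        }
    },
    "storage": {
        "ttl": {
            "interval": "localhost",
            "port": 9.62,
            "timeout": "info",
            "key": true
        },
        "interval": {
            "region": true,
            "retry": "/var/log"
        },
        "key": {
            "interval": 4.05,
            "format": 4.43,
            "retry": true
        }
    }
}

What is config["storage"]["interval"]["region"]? True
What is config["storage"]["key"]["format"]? 4.43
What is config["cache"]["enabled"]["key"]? True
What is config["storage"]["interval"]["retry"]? "/var/log"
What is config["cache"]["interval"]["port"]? False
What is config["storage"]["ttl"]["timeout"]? "info"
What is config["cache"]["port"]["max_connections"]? 6.68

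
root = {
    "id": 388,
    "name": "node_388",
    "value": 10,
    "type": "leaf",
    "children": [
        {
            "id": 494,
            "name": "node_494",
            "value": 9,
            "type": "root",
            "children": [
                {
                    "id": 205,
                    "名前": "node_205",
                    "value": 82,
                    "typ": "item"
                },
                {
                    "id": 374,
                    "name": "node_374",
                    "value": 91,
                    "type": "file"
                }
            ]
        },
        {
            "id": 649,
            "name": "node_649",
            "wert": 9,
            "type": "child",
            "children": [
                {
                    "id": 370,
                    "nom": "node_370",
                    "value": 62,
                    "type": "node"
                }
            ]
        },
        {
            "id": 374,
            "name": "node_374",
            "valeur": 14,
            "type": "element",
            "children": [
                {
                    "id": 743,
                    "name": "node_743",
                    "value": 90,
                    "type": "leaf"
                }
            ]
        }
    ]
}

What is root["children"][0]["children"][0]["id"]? 205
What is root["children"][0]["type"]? "root"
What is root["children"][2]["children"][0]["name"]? "node_743"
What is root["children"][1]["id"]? 649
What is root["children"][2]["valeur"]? 14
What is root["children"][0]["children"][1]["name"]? "node_374"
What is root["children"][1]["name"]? "node_649"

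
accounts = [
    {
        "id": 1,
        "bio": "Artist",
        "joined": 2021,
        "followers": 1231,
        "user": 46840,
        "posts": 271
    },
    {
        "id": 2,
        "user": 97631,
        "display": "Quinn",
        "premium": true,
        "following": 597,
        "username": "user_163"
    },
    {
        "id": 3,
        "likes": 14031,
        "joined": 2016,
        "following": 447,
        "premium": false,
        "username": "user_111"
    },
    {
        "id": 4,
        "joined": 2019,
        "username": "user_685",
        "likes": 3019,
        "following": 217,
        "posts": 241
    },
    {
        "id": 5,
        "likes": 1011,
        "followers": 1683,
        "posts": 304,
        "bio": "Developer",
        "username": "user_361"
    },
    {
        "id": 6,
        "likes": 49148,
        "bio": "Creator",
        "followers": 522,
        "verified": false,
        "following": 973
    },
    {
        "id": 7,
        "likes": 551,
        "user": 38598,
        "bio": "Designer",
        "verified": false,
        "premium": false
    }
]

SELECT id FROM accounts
[1, 2, 3, 4, 5, 6, 7]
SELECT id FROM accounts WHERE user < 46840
[7]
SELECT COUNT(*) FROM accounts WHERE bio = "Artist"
1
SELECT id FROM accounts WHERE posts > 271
[5]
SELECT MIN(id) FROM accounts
1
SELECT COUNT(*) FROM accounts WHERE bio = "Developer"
1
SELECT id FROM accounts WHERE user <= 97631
[1, 2, 7]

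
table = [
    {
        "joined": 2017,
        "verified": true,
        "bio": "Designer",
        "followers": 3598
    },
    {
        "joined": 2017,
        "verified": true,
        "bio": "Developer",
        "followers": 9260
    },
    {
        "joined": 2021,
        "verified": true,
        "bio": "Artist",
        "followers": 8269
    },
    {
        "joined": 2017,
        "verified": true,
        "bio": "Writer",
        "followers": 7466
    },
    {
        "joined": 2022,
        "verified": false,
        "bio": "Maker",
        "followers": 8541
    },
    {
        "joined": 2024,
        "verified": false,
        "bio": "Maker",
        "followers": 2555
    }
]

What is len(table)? 6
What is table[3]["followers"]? 7466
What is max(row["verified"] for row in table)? True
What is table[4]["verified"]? False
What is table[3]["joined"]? 2017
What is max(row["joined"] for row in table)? 2024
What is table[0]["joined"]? 2017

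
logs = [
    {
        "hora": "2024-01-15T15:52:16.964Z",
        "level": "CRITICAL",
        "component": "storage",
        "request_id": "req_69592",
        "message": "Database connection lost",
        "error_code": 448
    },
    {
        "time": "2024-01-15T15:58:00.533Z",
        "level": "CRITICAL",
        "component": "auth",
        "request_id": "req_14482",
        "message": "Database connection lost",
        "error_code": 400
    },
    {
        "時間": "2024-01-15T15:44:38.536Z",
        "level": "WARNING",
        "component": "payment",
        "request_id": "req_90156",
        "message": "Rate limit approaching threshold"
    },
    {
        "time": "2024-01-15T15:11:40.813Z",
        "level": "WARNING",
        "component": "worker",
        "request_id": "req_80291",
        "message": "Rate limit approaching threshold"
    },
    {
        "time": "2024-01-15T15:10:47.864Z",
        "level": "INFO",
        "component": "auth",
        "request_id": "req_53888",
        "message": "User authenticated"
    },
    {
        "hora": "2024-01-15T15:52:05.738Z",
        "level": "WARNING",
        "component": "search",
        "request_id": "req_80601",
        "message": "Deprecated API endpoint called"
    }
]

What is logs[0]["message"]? "Database connection lost"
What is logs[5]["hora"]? "2024-01-15T15:52:05.738Z"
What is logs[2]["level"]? "WARNING"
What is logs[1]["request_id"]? "req_14482"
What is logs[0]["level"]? "CRITICAL"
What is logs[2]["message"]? "Rate limit approaching threshold"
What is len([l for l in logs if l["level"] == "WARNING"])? 3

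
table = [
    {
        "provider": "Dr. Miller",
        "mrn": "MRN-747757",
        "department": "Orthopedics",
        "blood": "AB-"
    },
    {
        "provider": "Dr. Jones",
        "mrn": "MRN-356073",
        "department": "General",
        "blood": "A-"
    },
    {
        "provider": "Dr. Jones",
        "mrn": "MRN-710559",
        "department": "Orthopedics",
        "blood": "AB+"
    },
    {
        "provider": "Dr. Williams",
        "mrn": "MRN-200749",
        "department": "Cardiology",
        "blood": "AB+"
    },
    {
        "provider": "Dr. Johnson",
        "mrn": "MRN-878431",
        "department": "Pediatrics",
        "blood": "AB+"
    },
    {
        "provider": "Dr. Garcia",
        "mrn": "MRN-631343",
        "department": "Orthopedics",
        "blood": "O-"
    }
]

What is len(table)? 6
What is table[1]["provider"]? "Dr. Jones"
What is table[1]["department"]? "General"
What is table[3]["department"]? "Cardiology"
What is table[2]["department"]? "Orthopedics"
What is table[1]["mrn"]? "MRN-356073"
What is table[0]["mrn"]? "MRN-747757"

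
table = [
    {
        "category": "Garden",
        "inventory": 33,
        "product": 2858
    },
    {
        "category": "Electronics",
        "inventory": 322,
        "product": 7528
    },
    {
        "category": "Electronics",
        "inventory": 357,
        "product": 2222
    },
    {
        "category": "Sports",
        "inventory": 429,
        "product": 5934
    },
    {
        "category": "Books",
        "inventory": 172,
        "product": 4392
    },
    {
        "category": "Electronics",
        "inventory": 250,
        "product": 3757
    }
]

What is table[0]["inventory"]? 33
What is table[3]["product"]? 5934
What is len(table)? 6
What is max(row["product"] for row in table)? 7528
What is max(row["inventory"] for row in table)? 429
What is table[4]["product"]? 4392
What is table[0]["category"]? "Garden"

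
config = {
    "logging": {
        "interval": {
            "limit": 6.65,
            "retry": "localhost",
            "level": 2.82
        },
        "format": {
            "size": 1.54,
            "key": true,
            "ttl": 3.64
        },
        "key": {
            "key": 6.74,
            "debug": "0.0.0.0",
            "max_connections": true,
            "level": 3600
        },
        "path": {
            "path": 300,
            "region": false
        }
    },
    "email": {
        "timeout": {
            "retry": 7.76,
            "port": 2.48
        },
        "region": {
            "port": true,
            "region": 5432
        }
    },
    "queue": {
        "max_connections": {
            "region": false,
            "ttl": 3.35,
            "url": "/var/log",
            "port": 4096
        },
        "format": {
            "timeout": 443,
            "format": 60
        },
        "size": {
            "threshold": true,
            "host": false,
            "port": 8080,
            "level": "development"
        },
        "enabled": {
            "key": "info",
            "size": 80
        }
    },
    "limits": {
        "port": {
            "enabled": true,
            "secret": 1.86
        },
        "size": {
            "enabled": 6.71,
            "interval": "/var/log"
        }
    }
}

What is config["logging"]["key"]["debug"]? "0.0.0.0"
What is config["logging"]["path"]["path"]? 300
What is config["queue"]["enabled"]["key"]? "info"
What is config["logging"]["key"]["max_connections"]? True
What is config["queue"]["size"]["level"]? "development"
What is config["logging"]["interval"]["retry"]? "localhost"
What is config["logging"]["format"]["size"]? 1.54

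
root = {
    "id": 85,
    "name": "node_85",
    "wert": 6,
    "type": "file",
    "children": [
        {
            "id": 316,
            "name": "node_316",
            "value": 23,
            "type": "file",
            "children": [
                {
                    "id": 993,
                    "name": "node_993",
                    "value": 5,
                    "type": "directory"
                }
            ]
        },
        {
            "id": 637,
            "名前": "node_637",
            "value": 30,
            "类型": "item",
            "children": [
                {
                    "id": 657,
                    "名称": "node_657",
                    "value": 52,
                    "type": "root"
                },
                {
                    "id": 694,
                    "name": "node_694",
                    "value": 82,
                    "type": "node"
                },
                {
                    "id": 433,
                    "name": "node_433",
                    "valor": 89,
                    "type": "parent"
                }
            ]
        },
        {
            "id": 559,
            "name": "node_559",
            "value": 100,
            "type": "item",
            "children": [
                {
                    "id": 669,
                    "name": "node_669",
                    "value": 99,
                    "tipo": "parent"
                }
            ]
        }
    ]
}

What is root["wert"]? 6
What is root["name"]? "node_85"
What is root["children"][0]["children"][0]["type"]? "directory"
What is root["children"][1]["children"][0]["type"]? "root"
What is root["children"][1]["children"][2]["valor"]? 89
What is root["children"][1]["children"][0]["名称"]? "node_657"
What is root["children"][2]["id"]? 559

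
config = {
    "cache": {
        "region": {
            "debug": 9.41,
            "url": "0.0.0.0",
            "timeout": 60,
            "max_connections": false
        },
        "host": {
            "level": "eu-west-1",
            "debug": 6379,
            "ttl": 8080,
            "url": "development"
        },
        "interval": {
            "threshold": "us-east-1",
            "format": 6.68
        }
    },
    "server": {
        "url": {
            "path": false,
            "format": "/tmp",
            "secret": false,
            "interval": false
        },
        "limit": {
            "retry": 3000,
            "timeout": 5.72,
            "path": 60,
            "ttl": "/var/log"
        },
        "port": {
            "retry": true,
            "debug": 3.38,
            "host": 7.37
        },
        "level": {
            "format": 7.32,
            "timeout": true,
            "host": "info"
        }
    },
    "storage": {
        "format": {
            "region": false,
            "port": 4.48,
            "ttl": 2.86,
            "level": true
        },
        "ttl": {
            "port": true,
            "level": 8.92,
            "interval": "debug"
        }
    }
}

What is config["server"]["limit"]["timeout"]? 5.72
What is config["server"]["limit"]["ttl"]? "/var/log"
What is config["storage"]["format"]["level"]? True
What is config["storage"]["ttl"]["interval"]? "debug"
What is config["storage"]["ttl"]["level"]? 8.92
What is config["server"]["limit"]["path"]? 60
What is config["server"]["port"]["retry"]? True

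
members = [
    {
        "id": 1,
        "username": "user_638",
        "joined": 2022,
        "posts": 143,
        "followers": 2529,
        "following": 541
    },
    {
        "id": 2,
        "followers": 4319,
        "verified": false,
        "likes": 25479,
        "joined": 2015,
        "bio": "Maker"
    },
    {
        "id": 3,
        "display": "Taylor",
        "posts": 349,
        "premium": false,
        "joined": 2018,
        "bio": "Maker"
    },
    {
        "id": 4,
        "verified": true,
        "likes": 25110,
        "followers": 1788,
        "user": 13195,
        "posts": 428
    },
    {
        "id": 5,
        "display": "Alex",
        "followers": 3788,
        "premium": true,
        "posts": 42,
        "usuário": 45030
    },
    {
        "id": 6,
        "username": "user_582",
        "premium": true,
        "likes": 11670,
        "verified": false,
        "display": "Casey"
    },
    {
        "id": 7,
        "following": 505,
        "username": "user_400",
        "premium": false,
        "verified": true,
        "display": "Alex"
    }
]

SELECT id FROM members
[1, 2, 3, 4, 5, 6, 7]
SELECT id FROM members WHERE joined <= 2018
[2, 3]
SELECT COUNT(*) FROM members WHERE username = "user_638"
1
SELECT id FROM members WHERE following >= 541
[1]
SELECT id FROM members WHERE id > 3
[4, 5, 6, 7]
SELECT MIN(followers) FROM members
1788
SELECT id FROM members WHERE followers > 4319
[]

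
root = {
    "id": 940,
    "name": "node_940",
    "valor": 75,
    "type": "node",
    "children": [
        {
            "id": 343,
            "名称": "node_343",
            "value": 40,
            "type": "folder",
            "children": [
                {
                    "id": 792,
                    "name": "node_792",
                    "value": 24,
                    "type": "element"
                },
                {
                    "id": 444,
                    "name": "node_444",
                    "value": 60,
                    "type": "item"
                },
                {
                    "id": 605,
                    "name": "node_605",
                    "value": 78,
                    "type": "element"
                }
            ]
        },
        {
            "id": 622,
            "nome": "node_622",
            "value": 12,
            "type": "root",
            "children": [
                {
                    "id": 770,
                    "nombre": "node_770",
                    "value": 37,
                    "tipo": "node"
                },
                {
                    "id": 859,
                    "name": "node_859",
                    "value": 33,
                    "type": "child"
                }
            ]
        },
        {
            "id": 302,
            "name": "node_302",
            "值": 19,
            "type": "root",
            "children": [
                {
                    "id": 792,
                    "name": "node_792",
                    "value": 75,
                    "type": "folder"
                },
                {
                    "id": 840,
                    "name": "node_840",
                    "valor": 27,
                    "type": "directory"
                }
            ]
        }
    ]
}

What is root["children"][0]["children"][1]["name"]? "node_444"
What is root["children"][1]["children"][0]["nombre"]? "node_770"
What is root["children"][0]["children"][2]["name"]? "node_605"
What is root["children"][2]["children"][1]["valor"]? 27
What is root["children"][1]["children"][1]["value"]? 33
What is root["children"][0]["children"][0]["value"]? 24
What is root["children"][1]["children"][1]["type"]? "child"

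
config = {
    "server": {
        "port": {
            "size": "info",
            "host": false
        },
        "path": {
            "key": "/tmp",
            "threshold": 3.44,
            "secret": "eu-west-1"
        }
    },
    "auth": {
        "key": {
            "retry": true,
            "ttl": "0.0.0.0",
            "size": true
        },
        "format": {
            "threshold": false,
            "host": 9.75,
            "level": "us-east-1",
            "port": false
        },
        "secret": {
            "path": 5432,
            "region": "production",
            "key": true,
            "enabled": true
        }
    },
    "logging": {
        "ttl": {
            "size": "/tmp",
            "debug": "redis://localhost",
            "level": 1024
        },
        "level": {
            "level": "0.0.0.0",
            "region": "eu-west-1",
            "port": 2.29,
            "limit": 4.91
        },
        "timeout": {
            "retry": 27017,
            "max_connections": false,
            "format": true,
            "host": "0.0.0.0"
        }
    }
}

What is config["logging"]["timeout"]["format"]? True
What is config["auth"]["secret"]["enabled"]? True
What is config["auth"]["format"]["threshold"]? False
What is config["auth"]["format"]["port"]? False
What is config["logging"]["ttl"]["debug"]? "redis://localhost"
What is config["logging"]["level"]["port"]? 2.29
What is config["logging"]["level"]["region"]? "eu-west-1"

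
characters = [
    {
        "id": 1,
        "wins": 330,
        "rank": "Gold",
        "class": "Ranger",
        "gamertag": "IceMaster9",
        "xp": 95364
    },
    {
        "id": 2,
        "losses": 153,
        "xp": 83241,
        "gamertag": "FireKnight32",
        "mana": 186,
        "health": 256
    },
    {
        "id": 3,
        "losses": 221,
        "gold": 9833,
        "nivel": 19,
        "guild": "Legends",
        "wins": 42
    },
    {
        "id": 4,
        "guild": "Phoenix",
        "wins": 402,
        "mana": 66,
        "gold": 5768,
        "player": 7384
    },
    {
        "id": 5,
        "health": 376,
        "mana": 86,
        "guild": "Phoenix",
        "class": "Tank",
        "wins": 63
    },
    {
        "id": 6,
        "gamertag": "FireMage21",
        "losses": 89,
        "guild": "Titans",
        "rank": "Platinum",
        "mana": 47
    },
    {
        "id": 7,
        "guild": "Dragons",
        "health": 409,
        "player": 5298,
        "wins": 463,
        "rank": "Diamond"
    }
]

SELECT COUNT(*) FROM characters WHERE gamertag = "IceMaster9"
1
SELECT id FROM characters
[1, 2, 3, 4, 5, 6, 7]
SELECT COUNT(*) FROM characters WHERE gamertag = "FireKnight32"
1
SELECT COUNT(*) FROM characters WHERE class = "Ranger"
1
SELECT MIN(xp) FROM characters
83241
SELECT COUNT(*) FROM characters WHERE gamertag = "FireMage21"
1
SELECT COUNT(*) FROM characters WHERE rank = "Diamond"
1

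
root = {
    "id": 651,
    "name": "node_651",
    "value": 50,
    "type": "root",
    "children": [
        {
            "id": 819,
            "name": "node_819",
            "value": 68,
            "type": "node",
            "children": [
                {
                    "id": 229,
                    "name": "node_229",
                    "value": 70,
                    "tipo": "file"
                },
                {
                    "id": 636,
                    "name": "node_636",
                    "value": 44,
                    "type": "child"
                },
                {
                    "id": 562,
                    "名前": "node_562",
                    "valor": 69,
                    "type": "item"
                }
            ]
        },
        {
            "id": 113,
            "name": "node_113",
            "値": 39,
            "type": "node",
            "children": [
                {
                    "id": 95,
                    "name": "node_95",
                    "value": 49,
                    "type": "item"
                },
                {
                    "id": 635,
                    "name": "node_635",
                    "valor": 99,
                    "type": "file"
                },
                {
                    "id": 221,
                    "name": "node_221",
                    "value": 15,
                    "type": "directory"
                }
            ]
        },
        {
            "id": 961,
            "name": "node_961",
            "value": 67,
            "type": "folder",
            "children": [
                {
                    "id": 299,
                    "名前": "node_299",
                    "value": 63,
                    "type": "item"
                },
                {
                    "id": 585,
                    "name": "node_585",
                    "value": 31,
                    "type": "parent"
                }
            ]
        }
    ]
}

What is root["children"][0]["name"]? "node_819"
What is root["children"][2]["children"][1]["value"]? 31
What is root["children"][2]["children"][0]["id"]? 299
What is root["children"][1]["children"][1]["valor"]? 99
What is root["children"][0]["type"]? "node"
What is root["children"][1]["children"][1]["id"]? 635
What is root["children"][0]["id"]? 819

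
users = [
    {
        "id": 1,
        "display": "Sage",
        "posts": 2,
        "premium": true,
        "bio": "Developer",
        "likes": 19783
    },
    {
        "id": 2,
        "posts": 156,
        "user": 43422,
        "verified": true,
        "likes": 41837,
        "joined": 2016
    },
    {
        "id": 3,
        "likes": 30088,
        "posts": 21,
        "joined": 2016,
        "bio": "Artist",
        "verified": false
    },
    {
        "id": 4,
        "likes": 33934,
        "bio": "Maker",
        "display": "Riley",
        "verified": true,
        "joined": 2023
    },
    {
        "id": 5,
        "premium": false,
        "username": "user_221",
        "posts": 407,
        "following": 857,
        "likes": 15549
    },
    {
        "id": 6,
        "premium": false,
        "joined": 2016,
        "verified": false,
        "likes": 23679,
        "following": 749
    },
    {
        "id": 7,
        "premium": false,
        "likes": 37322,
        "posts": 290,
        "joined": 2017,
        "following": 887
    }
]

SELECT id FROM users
[1, 2, 3, 4, 5, 6, 7]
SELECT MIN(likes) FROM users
15549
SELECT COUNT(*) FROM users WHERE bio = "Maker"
1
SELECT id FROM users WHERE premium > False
[1]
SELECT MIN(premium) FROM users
False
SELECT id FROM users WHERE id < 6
[1, 2, 3, 4, 5]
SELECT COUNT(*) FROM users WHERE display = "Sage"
1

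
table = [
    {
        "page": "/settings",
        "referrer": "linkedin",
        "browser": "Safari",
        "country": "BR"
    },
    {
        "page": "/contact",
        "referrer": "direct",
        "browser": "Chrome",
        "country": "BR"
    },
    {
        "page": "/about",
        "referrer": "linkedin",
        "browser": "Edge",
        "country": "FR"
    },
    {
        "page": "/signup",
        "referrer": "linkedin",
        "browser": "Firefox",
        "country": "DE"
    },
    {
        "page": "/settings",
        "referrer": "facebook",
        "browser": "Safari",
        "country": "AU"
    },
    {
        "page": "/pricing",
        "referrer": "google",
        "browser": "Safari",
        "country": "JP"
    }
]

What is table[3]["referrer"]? "linkedin"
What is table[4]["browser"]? "Safari"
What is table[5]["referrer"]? "google"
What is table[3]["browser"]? "Firefox"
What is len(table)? 6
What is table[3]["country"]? "DE"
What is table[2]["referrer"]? "linkedin"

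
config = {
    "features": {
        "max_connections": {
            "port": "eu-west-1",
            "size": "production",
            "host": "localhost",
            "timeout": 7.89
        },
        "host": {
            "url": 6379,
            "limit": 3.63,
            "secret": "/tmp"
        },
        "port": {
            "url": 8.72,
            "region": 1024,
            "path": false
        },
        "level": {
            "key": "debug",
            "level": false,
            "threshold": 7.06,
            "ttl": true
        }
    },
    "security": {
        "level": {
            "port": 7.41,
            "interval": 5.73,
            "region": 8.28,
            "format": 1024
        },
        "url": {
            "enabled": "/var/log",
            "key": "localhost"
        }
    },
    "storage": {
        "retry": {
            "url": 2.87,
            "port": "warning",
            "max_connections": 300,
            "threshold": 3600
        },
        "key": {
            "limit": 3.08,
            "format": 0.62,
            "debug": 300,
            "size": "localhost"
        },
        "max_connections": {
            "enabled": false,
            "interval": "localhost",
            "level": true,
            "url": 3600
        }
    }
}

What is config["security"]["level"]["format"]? 1024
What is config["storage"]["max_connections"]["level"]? True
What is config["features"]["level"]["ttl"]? True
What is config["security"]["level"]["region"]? 8.28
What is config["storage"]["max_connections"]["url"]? 3600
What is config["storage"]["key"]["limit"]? 3.08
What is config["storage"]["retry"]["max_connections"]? 300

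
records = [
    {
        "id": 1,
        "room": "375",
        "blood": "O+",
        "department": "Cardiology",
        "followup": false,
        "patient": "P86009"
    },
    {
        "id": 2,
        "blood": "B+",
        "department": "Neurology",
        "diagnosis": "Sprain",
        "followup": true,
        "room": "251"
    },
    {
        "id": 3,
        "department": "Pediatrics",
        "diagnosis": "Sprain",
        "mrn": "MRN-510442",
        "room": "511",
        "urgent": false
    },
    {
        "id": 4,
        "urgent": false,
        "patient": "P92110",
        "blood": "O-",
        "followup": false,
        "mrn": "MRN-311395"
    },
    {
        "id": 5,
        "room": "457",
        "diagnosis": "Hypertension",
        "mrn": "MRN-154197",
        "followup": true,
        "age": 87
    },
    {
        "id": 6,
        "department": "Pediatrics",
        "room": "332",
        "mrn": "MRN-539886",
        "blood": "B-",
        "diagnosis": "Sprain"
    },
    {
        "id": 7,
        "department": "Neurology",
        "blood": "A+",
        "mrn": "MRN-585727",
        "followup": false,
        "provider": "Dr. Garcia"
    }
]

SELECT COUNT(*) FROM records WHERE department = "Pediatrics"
2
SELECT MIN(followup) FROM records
False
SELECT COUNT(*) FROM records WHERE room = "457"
1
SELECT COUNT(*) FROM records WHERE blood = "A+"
1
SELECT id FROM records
[1, 2, 3, 4, 5, 6, 7]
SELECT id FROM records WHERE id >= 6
[6, 7]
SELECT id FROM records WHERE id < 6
[1, 2, 3, 4, 5]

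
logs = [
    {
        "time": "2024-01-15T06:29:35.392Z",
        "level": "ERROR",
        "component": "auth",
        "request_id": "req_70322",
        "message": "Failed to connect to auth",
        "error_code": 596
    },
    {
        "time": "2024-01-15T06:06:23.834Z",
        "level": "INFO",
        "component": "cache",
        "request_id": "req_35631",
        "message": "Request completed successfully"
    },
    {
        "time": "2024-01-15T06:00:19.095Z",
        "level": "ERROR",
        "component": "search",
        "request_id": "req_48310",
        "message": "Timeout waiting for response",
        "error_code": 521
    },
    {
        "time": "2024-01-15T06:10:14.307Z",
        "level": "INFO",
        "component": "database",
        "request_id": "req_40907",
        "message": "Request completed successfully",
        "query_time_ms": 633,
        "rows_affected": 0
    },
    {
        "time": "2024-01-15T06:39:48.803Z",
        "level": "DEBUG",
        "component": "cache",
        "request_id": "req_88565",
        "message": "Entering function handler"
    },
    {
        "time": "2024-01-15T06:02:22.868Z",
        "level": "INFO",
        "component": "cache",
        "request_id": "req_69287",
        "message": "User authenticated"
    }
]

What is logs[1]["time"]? "2024-01-15T06:06:23.834Z"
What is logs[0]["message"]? "Failed to connect to auth"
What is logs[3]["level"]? "INFO"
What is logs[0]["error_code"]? 596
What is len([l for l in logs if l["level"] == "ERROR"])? 2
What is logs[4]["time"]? "2024-01-15T06:39:48.803Z"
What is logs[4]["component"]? "cache"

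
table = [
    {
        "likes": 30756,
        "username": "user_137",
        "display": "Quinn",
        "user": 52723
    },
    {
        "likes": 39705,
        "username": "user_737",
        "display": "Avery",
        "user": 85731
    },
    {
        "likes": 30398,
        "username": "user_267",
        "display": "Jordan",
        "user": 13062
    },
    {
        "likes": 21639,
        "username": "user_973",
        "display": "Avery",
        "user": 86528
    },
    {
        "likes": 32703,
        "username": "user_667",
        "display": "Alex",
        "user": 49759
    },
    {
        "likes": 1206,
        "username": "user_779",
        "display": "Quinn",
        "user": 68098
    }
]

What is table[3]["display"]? "Avery"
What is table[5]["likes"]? 1206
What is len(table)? 6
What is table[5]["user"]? 68098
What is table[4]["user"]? 49759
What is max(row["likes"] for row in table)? 39705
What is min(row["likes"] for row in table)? 1206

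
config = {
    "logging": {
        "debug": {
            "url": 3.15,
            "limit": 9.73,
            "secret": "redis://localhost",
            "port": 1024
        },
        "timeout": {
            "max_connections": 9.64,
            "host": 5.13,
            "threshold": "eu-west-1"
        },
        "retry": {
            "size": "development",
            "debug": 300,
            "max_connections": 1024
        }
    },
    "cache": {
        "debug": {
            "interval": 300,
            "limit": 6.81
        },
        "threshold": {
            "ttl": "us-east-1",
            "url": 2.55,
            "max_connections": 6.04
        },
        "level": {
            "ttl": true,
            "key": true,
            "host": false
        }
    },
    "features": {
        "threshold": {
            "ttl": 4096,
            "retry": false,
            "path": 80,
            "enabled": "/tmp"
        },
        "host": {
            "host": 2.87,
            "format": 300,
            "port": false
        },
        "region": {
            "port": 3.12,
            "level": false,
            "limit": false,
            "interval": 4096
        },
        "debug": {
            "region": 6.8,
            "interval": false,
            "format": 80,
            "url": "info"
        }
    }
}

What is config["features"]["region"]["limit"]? False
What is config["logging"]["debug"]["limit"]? 9.73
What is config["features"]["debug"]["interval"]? False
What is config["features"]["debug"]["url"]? "info"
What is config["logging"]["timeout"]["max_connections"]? 9.64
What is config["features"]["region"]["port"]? 3.12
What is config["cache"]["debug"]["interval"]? 300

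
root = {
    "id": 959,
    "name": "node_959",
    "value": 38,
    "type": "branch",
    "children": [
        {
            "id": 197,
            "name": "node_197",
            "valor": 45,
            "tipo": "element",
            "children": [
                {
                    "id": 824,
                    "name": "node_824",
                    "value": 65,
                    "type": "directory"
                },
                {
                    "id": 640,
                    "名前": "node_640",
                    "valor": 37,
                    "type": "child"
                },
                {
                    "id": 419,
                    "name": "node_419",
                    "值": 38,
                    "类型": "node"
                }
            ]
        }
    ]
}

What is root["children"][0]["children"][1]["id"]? 640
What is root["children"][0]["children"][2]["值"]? 38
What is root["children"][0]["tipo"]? "element"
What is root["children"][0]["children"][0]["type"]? "directory"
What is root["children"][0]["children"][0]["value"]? 65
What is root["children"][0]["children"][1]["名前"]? "node_640"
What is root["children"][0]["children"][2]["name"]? "node_419"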